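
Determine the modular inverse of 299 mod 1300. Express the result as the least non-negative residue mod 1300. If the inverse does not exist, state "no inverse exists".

no inverse exists

Euclidean algorithm on 1300, 299:
1300 = 4×299 + 104
299 = 2×104 + 91
104 = 1×91 + 13
91 = 7×13 + 0
gcd(299, 1300) = 13 ≠ 1, so 299 has no multiplicative inverse modulo 1300.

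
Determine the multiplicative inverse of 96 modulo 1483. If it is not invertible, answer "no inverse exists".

Run Euclid on (1483, 96):
1483 = 15×96 + 43
96 = 2×43 + 10
43 = 4×10 + 3
10 = 3×3 + 1
3 = 3×1 + 0
gcd = 1, so the inverse exists. Back-substitute:
1 = 10 − 3·3
1 = −3·43 + 13·10
1 = 13·96 − 29·43
1 = −29·1483 + 448·96
So 96·448 ≡ 1 (mod 1483).

448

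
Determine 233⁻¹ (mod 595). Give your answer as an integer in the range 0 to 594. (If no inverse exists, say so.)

Apply the Euclidean algorithm to 595 and 233:
595 = 2*233 + 129
233 = 1*129 + 104
129 = 1*104 + 25
104 = 4*25 + 4
25 = 6*4 + 1
4 = 4*1 + 0
Since gcd(233, 595) = 1, back-substitute to write 1 as a combination:
1 = 25 − 6·4
1 = −6·104 + 25·25
1 = 25·129 − 31·104
1 = −31·233 + 56·129
1 = 56·595 − 143·233
Thus 233·(-143) ≡ 1 (mod 595); reducing, -143 mod 595 = 452.

452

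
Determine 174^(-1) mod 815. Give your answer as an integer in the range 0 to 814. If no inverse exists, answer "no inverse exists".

Extended Euclidean algorithm:
815 = 4×174 + 119
174 = 1×119 + 55
119 = 2×55 + 9
55 = 6×9 + 1
9 = 9×1 + 0
The gcd is 1. Working backward:
1 = 55 − 6·9
1 = −6·119 + 13·55
1 = 13·174 − 19·119
1 = −19·815 + 89·174
So 174·89 ≡ 1 (mod 815).

89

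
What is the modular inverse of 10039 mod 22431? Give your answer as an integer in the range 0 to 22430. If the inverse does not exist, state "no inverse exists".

Run Euclid on (22431, 10039):
22431 = 2×10039 + 2353
10039 = 4×2353 + 627
2353 = 3×627 + 472
627 = 1×472 + 155
472 = 3×155 + 7
155 = 22×7 + 1
7 = 7×1 + 0
gcd = 1, so the inverse exists. Back-substitute:
1 = 155 − 22·7
1 = −22·472 + 67·155
1 = 67·627 − 89·472
1 = −89·2353 + 334·627
1 = 334·10039 − 1425·2353
1 = −1425·22431 + 3184·10039
So 10039·3184 ≡ 1 (mod 22431).

3184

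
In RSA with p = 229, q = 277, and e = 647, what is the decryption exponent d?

49895

φ(n) = (p−1)(q−1) = 228·276 = 62928.
Need d with 647·d ≡ 1 (mod 62928). Apply the extended Euclidean algorithm:
62928 = 97*647 + 169
647 = 3*169 + 140
169 = 1*140 + 29
140 = 4*29 + 24
29 = 1*24 + 5
24 = 4*5 + 4
5 = 1*4 + 1
4 = 4*1 + 0
Back-substitute:
1 = 5 − 4
1 = −24 + 5·5
1 = 5·29 − 6·24
1 = −6·140 + 29·29
1 = 29·169 − 35·140
1 = −35·647 + 134·169
1 = 134·62928 − 13033·647
So 647·(-13033) ≡ 1 (mod 62928), hence d ≡ -13033 ≡ 49895 (mod 62928).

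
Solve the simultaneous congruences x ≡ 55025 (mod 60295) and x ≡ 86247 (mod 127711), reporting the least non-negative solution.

Write x = 55025 + 60295·k. Then 60295·k ≡ 86247 − 55025 ≡ 31222 (mod 127711).
Need 60295⁻¹ mod 127711. Extended Euclid on (127711, 60295):
127711 = 2*60295 + 7121
60295 = 8*7121 + 3327
7121 = 2*3327 + 467
3327 = 7*467 + 58
467 = 8*58 + 3
58 = 19*3 + 1
3 = 3*1 + 0
Back-substitute:
1 = 58 − 19·3
1 = −19·467 + 153·58
1 = 153·3327 − 1090·467
1 = −1090·7121 + 2333·3327
1 = 2333·60295 − 19754·7121
1 = −19754·127711 + 41841·60295
60295⁻¹ ≡ 41841 (mod 127711), so k ≡ 41841·31222 ≡ 3883 (mod 127711).
x = 55025 + 60295·3883 = 234180510.

234180510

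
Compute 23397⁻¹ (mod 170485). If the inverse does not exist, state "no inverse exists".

Extended Euclidean algorithm:
170485 = 7*23397 + 6706
23397 = 3*6706 + 3279
6706 = 2*3279 + 148
3279 = 22*148 + 23
148 = 6*23 + 10
23 = 2*10 + 3
10 = 3*3 + 1
3 = 3*1 + 0
gcd = 1, so the inverse exists. Back-substitute:
1 = 10 − 3·3
1 = −3·23 + 7·10
1 = 7·148 − 45·23
1 = −45·3279 + 997·148
1 = 997·6706 − 2039·3279
1 = −2039·23397 + 7114·6706
1 = 7114·170485 − 51837·23397
So 23397·(-51837) ≡ 1 (mod 170485), and -51837 ≡ 118648 (mod 170485).

118648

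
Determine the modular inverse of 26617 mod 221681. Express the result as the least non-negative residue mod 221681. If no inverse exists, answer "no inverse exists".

Run Euclid on (221681, 26617):
221681 = 8*26617 + 8745
26617 = 3*8745 + 382
8745 = 22*382 + 341
382 = 1*341 + 41
341 = 8*41 + 13
41 = 3*13 + 2
13 = 6*2 + 1
2 = 2*1 + 0
The gcd is 1. Working backward:
1 = 13 − 6·2
1 = −6·41 + 19·13
1 = 19·341 − 158·41
1 = −158·382 + 177·341
1 = 177·8745 − 4052·382
1 = −4052·26617 + 12333·8745
1 = 12333·221681 − 102716·26617
So 26617·(-102716) ≡ 1 (mod 221681), and -102716 ≡ 118965 (mod 221681).

118965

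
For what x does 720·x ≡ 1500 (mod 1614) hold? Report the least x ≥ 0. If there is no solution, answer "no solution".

First find gcd(720, 1614):
1614 = 2·720 + 174
720 = 4·174 + 24
174 = 7·24 + 6
24 = 4·6 + 0
gcd = 6 and 6 | 1500, so solutions exist. Divide through by 6: 120x ≡ 250 (mod 269).
Now find 120⁻¹ mod 269:
269 = 2·120 + 29
120 = 4·29 + 4
29 = 7·4 + 1
4 = 4·1 + 0
Back-substitute:
1 = 29 − 7·4
1 = −7·120 + 29·29
1 = 29·269 − 65·120
So 120·(-65) ≡ 1 (mod 269), i.e. 120⁻¹ ≡ 204.
Then x ≡ 204·250 ≡ 159 (mod 269); the smallest non-negative solution is x = 159.

159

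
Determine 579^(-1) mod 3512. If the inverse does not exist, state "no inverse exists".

1571

Apply the Euclidean algorithm to 3512 and 579:
3512 = 6×579 + 38
579 = 15×38 + 9
38 = 4×9 + 2
9 = 4×2 + 1
2 = 2×1 + 0
gcd = 1, so the inverse exists. Back-substitute:
1 = 9 − 4·2
1 = −4·38 + 17·9
1 = 17·579 − 259·38
1 = −259·3512 + 1571·579
So 579·1571 ≡ 1 (mod 3512).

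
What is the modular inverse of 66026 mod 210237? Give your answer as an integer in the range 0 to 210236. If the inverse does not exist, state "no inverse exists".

160682

Run Euclid on (210237, 66026):
210237 = 3·66026 + 12159
66026 = 5·12159 + 5231
12159 = 2·5231 + 1697
5231 = 3·1697 + 140
1697 = 12·140 + 17
140 = 8·17 + 4
17 = 4·4 + 1
4 = 4·1 + 0
The gcd is 1. Working backward:
1 = 17 − 4·4
1 = −4·140 + 33·17
1 = 33·1697 − 400·140
1 = −400·5231 + 1233·1697
1 = 1233·12159 − 2866·5231
1 = −2866·66026 + 15563·12159
1 = 15563·210237 − 49555·66026
Thus 66026·(-49555) ≡ 1 (mod 210237); reducing, -49555 mod 210237 = 160682.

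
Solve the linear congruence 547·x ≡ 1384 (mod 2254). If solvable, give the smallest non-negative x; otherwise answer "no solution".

First find gcd(547, 2254):
2254 = 4·547 + 66
547 = 8·66 + 19
66 = 3·19 + 9
19 = 2·9 + 1
9 = 9·1 + 0
gcd = 1, so a unique solution mod 2254 exists.
Back-substitute for the Bézout coefficients:
1 = 19 − 2·9
1 = −2·66 + 7·19
1 = 7·547 − 58·66
1 = −58·2254 + 239·547
So 547·(239) ≡ 1 (mod 2254), giving 547⁻¹ ≡ 239.
x ≡ 547⁻¹·1384 ≡ 239·1384 ≡ 1692 (mod 2254).

1692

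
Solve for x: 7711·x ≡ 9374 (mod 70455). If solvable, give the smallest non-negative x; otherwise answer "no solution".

gcd(7711, 70455):
70455 = 9·7711 + 1056
7711 = 7·1056 + 319
1056 = 3·319 + 99
319 = 3·99 + 22
99 = 4·22 + 11
22 = 2·11 + 0
gcd = 11, but 11 ∤ 9374, so the congruence has no solution.

no solution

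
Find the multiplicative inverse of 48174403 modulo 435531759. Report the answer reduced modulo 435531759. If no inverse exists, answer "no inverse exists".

220805296

Extended Euclidean algorithm:
435531759 = 9×48174403 + 1962132
48174403 = 24×1962132 + 1083235
1962132 = 1×1083235 + 878897
1083235 = 1×878897 + 204338
878897 = 4×204338 + 61545
204338 = 3×61545 + 19703
61545 = 3×19703 + 2436
19703 = 8×2436 + 215
2436 = 11×215 + 71
215 = 3×71 + 2
71 = 35×2 + 1
2 = 2×1 + 0
gcd = 1, so the inverse exists. Back-substitute:
1 = 71 − 35·2
1 = −35·215 + 106·71
1 = 106·2436 − 1201·215
1 = −1201·19703 + 9714·2436
1 = 9714·61545 − 30343·19703
1 = −30343·204338 + 100743·61545
1 = 100743·878897 − 433315·204338
1 = −433315·1083235 + 534058·878897
1 = 534058·1962132 − 967373·1083235
1 = −967373·48174403 + 23751010·1962132
1 = 23751010·435531759 − 214726463·48174403
So 48174403·(-214726463) ≡ 1 (mod 435531759), and -214726463 ≡ 220805296 (mod 435531759).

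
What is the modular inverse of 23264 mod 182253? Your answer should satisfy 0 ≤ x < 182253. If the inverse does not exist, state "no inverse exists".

Apply the Euclidean algorithm to 182253 and 23264:
182253 = 7·23264 + 19405
23264 = 1·19405 + 3859
19405 = 5·3859 + 110
3859 = 35·110 + 9
110 = 12·9 + 2
9 = 4·2 + 1
2 = 2·1 + 0
Since gcd(23264, 182253) = 1, back-substitute to write 1 as a combination:
1 = 9 − 4·2
1 = −4·110 + 49·9
1 = 49·3859 − 1719·110
1 = −1719·19405 + 8644·3859
1 = 8644·23264 − 10363·19405
1 = −10363·182253 + 81185·23264
So 23264·81185 ≡ 1 (mod 182253).

81185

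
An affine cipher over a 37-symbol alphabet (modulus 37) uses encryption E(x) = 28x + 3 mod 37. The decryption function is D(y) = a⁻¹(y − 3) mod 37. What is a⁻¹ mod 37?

4

Apply the Euclidean algorithm to 37 and 28:
37 = 1×28 + 9
28 = 3×9 + 1
9 = 9×1 + 0
The gcd is 1. Working backward:
1 = 28 − 3·9
1 = −3·37 + 4·28
So 28·4 ≡ 1 (mod 37).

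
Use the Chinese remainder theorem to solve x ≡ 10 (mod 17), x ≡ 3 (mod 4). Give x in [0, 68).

27

Write x = 10 + 17·k. Then 17·k ≡ 3 − 10 ≡ 1 (mod 4).
Need 17⁻¹ mod 4. Extended Euclid on (4, 1):
4 = 4*1 + 0
17⁻¹ ≡ 1 (mod 4), so k ≡ 1·1 ≡ 1 (mod 4).
x = 10 + 17·1 = 27.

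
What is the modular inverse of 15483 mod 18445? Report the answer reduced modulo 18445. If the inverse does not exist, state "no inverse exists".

Run Euclid on (18445, 15483):
18445 = 1·15483 + 2962
15483 = 5·2962 + 673
2962 = 4·673 + 270
673 = 2·270 + 133
270 = 2·133 + 4
133 = 33·4 + 1
4 = 4·1 + 0
gcd = 1, so the inverse exists. Back-substitute:
1 = 133 − 33·4
1 = −33·270 + 67·133
1 = 67·673 − 167·270
1 = −167·2962 + 735·673
1 = 735·15483 − 3842·2962
1 = −3842·18445 + 4577·15483
So 15483·4577 ≡ 1 (mod 18445).

4577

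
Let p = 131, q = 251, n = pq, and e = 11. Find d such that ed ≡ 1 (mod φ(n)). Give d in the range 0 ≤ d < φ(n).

26591

φ(n) = (p−1)(q−1) = 130·250 = 32500.
Need d with 11·d ≡ 1 (mod 32500). Apply the extended Euclidean algorithm:
32500 = 2954×11 + 6
11 = 1×6 + 5
6 = 1×5 + 1
5 = 5×1 + 0
Back-substitute:
1 = 6 − 5
1 = −11 + 2·6
1 = 2·32500 − 5909·11
So 11·(-5909) ≡ 1 (mod 32500), hence d ≡ -5909 ≡ 26591 (mod 32500).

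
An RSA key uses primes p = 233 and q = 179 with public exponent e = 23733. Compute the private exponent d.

32749

φ(n) = (p−1)(q−1) = 232·178 = 41296.
Need d with 23733·d ≡ 1 (mod 41296). Apply the extended Euclidean algorithm:
41296 = 1*23733 + 17563
23733 = 1*17563 + 6170
17563 = 2*6170 + 5223
6170 = 1*5223 + 947
5223 = 5*947 + 488
947 = 1*488 + 459
488 = 1*459 + 29
459 = 15*29 + 24
29 = 1*24 + 5
24 = 4*5 + 4
5 = 1*4 + 1
4 = 4*1 + 0
Back-substitute:
1 = 5 − 4
1 = −24 + 5·5
1 = 5·29 − 6·24
1 = −6·459 + 95·29
1 = 95·488 − 101·459
1 = −101·947 + 196·488
1 = 196·5223 − 1081·947
1 = −1081·6170 + 1277·5223
1 = 1277·17563 − 3635·6170
1 = −3635·23733 + 4912·17563
1 = 4912·41296 − 8547·23733
So 23733·(-8547) ≡ 1 (mod 41296), hence d ≡ -8547 ≡ 32749 (mod 41296).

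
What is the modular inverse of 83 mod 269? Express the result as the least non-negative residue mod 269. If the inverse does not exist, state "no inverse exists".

Run Euclid on (269, 83):
269 = 3·83 + 20
83 = 4·20 + 3
20 = 6·3 + 2
3 = 1·2 + 1
2 = 2·1 + 0
gcd = 1, so the inverse exists. Back-substitute:
1 = 3 − 2
1 = −20 + 7·3
1 = 7·83 − 29·20
1 = −29·269 + 94·83
So 83·94 ≡ 1 (mod 269).

94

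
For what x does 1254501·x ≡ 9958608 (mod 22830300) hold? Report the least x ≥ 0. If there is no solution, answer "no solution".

450608

First find gcd(1254501, 22830300):
22830300 = 18·1254501 + 249282
1254501 = 5·249282 + 8091
249282 = 30·8091 + 6552
8091 = 1·6552 + 1539
6552 = 4·1539 + 396
1539 = 3·396 + 351
396 = 1·351 + 45
351 = 7·45 + 36
45 = 1·36 + 9
36 = 4·9 + 0
gcd = 9 and 9 | 9958608, so solutions exist. Divide through by 9: 139389x ≡ 1106512 (mod 2536700).
Now find 139389⁻¹ mod 2536700:
2536700 = 18·139389 + 27698
139389 = 5·27698 + 899
27698 = 30·899 + 728
899 = 1·728 + 171
728 = 4·171 + 44
171 = 3·44 + 39
44 = 1·39 + 5
39 = 7·5 + 4
5 = 1·4 + 1
4 = 4·1 + 0
Back-substitute:
1 = 5 − 4
1 = −39 + 8·5
1 = 8·44 − 9·39
1 = −9·171 + 35·44
1 = 35·728 − 149·171
1 = −149·899 + 184·728
1 = 184·27698 − 5669·899
1 = −5669·139389 + 28529·27698
1 = 28529·2536700 − 519191·139389
So 139389·(-519191) ≡ 1 (mod 2536700), i.e. 139389⁻¹ ≡ 2017509.
Then x ≡ 2017509·1106512 ≡ 450608 (mod 2536700); the smallest non-negative solution is x = 450608.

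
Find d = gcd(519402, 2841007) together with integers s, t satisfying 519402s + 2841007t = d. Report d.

Apply Euclid's algorithm to 2841007 and 519402:
2841007 = 5*519402 + 243997
519402 = 2*243997 + 31408
243997 = 7*31408 + 24141
31408 = 1*24141 + 7267
24141 = 3*7267 + 2340
7267 = 3*2340 + 247
2340 = 9*247 + 117
247 = 2*117 + 13
117 = 9*13 + 0
gcd(519402, 2841007) = 13.
Back-substituting:
13 = 247 − 2·117
13 = −2·2340 + 19·247
13 = 19·7267 − 59·2340
13 = −59·24141 + 196·7267
13 = 196·31408 − 255·24141
13 = −255·243997 + 1981·31408
13 = 1981·519402 − 4217·243997
13 = −4217·2841007 + 23066·519402
So 13 = (-4217)·2841007 + (23066)·519402.

13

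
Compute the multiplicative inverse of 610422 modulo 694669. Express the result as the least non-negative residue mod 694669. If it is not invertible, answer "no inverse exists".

Run Euclid on (694669, 610422):
694669 = 1×610422 + 84247
610422 = 7×84247 + 20693
84247 = 4×20693 + 1475
20693 = 14×1475 + 43
1475 = 34×43 + 13
43 = 3×13 + 4
13 = 3×4 + 1
4 = 4×1 + 0
The gcd is 1. Working backward:
1 = 13 − 3·4
1 = −3·43 + 10·13
1 = 10·1475 − 343·43
1 = −343·20693 + 4812·1475
1 = 4812·84247 − 19591·20693
1 = −19591·610422 + 141949·84247
1 = 141949·694669 − 161540·610422
So 610422·(-161540) ≡ 1 (mod 694669), and -161540 ≡ 533129 (mod 694669).

533129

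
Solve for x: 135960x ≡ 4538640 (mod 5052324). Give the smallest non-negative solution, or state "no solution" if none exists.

First find gcd(135960, 5052324):
5052324 = 37*135960 + 21804
135960 = 6*21804 + 5136
21804 = 4*5136 + 1260
5136 = 4*1260 + 96
1260 = 13*96 + 12
96 = 8*12 + 0
gcd = 12 and 12 | 4538640, so solutions exist. Divide through by 12: 11330x ≡ 378220 (mod 421027).
Now find 11330⁻¹ mod 421027:
421027 = 37·11330 + 1817
11330 = 6·1817 + 428
1817 = 4·428 + 105
428 = 4·105 + 8
105 = 13·8 + 1
8 = 8·1 + 0
Back-substitute:
1 = 105 − 13·8
1 = −13·428 + 53·105
1 = 53·1817 − 225·428
1 = −225·11330 + 1403·1817
1 = 1403·421027 − 52136·11330
So 11330·(-52136) ≡ 1 (mod 421027), i.e. 11330⁻¹ ≡ 368891.
Then x ≡ 368891·378220 ≡ 342652 (mod 421027); the smallest non-negative solution is x = 342652.

342652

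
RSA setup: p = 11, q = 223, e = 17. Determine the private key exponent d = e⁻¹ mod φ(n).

653

φ(n) = (p−1)(q−1) = 10·222 = 2220.
Need d with 17·d ≡ 1 (mod 2220). Apply the extended Euclidean algorithm:
2220 = 130×17 + 10
17 = 1×10 + 7
10 = 1×7 + 3
7 = 2×3 + 1
3 = 3×1 + 0
Back-substitute:
1 = 7 − 2·3
1 = −2·10 + 3·7
1 = 3·17 − 5·10
1 = −5·2220 + 653·17
So 17·653 ≡ 1 (mod 2220), hence d = 653.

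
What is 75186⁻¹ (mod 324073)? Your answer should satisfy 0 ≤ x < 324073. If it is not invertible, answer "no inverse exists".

53607

gcd(324073, 75186) by repeated division:
324073 = 4*75186 + 23329
75186 = 3*23329 + 5199
23329 = 4*5199 + 2533
5199 = 2*2533 + 133
2533 = 19*133 + 6
133 = 22*6 + 1
6 = 6*1 + 0
Since gcd(75186, 324073) = 1, back-substitute to write 1 as a combination:
1 = 133 − 22·6
1 = −22·2533 + 419·133
1 = 419·5199 − 860·2533
1 = −860·23329 + 3859·5199
1 = 3859·75186 − 12437·23329
1 = −12437·324073 + 53607·75186
So 75186·53607 ≡ 1 (mod 324073).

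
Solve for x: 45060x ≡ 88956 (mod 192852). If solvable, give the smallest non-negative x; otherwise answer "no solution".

13428

First find gcd(45060, 192852):
192852 = 4*45060 + 12612
45060 = 3*12612 + 7224
12612 = 1*7224 + 5388
7224 = 1*5388 + 1836
5388 = 2*1836 + 1716
1836 = 1*1716 + 120
1716 = 14*120 + 36
120 = 3*36 + 12
36 = 3*12 + 0
gcd = 12 and 12 | 88956, so solutions exist. Divide through by 12: 3755x ≡ 7413 (mod 16071).
Now find 3755⁻¹ mod 16071:
16071 = 4*3755 + 1051
3755 = 3*1051 + 602
1051 = 1*602 + 449
602 = 1*449 + 153
449 = 2*153 + 143
153 = 1*143 + 10
143 = 14*10 + 3
10 = 3*3 + 1
3 = 3*1 + 0
Back-substitute:
1 = 10 − 3·3
1 = −3·143 + 43·10
1 = 43·153 − 46·143
1 = −46·449 + 135·153
1 = 135·602 − 181·449
1 = −181·1051 + 316·602
1 = 316·3755 − 1129·1051
1 = −1129·16071 + 4832·3755
So 3755⁻¹ ≡ 4832 (mod 16071).
Then x ≡ 4832·7413 ≡ 13428 (mod 16071); the smallest non-negative solution is x = 13428.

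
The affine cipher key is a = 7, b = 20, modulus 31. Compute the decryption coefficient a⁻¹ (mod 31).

Run Euclid on (31, 7):
31 = 4*7 + 3
7 = 2*3 + 1
3 = 3*1 + 0
Since gcd(7, 31) = 1, back-substitute to write 1 as a combination:
1 = 7 − 2·3
1 = −2·31 + 9·7
So 7·9 ≡ 1 (mod 31).

9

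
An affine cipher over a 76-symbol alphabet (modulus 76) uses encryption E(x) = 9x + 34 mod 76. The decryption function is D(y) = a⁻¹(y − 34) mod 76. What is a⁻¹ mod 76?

Extended Euclidean algorithm:
76 = 8×9 + 4
9 = 2×4 + 1
4 = 4×1 + 0
gcd = 1, so the inverse exists. Back-substitute:
1 = 9 − 2·4
1 = −2·76 + 17·9
So 9·17 ≡ 1 (mod 76).

17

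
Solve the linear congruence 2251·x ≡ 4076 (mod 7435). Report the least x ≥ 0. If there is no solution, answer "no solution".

First find gcd(2251, 7435):
7435 = 3·2251 + 682
2251 = 3·682 + 205
682 = 3·205 + 67
205 = 3·67 + 4
67 = 16·4 + 3
4 = 1·3 + 1
3 = 3·1 + 0
gcd = 1, so a unique solution mod 7435 exists.
Back-substitute for the Bézout coefficients:
1 = 4 − 3
1 = −67 + 17·4
1 = 17·205 − 52·67
1 = −52·682 + 173·205
1 = 173·2251 − 571·682
1 = −571·7435 + 1886·2251
So 2251·(1886) ≡ 1 (mod 7435), giving 2251⁻¹ ≡ 1886.
x ≡ 2251⁻¹·4076 ≡ 1886·4076 ≡ 6981 (mod 7435).

6981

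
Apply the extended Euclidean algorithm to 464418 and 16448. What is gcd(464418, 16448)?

2

Euclidean algorithm:
464418 = 28×16448 + 3874
16448 = 4×3874 + 952
3874 = 4×952 + 66
952 = 14×66 + 28
66 = 2×28 + 10
28 = 2×10 + 8
10 = 1×8 + 2
8 = 4×2 + 0
gcd(464418, 16448) = 2.
Back-substituting:
2 = 10 − 8
2 = −28 + 3·10
2 = 3·66 − 7·28
2 = −7·952 + 101·66
2 = 101·3874 − 411·952
2 = −411·16448 + 1745·3874
2 = 1745·464418 − 49271·16448
So 2 = (1745)·464418 + (-49271)·16448.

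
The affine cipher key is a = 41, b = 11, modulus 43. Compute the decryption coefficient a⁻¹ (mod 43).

21

Apply the Euclidean algorithm to 43 and 41:
43 = 1·41 + 2
41 = 20·2 + 1
2 = 2·1 + 0
The gcd is 1. Working backward:
1 = 41 − 20·2
1 = −20·43 + 21·41
So 41·21 ≡ 1 (mod 43).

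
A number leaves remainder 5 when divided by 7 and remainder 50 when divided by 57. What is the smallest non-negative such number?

Write x = 5 + 7·k. Then 7·k ≡ 50 − 5 ≡ 45 (mod 57).
Need 7⁻¹ mod 57. Extended Euclid on (57, 7):
57 = 8*7 + 1
7 = 7*1 + 0
Back-substitute:
1 = 57 − 8·7
7⁻¹ ≡ 49 (mod 57), so k ≡ 49·45 ≡ 39 (mod 57).
x = 5 + 7·39 = 278.

278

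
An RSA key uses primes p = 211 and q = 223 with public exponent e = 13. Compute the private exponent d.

21517

φ(n) = (p−1)(q−1) = 210·222 = 46620.
Need d with 13·d ≡ 1 (mod 46620). Apply the extended Euclidean algorithm:
46620 = 3586×13 + 2
13 = 6×2 + 1
2 = 2×1 + 0
Back-substitute:
1 = 13 − 6·2
1 = −6·46620 + 21517·13
So 13·21517 ≡ 1 (mod 46620), hence d = 21517.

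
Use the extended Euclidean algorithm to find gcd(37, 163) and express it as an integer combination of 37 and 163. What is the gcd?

Apply Euclid's algorithm to 163 and 37:
163 = 4*37 + 15
37 = 2*15 + 7
15 = 2*7 + 1
7 = 7*1 + 0
gcd(37, 163) = 1.
Working backward:
1 = 15 − 2·7
1 = −2·37 + 5·15
1 = 5·163 − 22·37
So 1 = (5)·163 + (-22)·37.

1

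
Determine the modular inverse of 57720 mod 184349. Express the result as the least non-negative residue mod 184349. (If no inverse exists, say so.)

19837

gcd(184349, 57720) by repeated division:
184349 = 3*57720 + 11189
57720 = 5*11189 + 1775
11189 = 6*1775 + 539
1775 = 3*539 + 158
539 = 3*158 + 65
158 = 2*65 + 28
65 = 2*28 + 9
28 = 3*9 + 1
9 = 9*1 + 0
The gcd is 1. Working backward:
1 = 28 − 3·9
1 = −3·65 + 7·28
1 = 7·158 − 17·65
1 = −17·539 + 58·158
1 = 58·1775 − 191·539
1 = −191·11189 + 1204·1775
1 = 1204·57720 − 6211·11189
1 = −6211·184349 + 19837·57720
So 57720·19837 ≡ 1 (mod 184349).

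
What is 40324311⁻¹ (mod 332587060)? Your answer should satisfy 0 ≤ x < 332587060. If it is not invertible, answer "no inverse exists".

252190771

gcd(332587060, 40324311) by repeated division:
332587060 = 8×40324311 + 9992572
40324311 = 4×9992572 + 354023
9992572 = 28×354023 + 79928
354023 = 4×79928 + 34311
79928 = 2×34311 + 11306
34311 = 3×11306 + 393
11306 = 28×393 + 302
393 = 1×302 + 91
302 = 3×91 + 29
91 = 3×29 + 4
29 = 7×4 + 1
4 = 4×1 + 0
gcd = 1, so the inverse exists. Back-substitute:
1 = 29 − 7·4
1 = −7·91 + 22·29
1 = 22·302 − 73·91
1 = −73·393 + 95·302
1 = 95·11306 − 2733·393
1 = −2733·34311 + 8294·11306
1 = 8294·79928 − 19321·34311
1 = −19321·354023 + 85578·79928
1 = 85578·9992572 − 2415505·354023
1 = −2415505·40324311 + 9747598·9992572
1 = 9747598·332587060 − 80396289·40324311
So 40324311·(-80396289) ≡ 1 (mod 332587060), and -80396289 ≡ 252190771 (mod 332587060).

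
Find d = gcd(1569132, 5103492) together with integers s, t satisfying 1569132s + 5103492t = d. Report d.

Repeated division:
5103492 = 3·1569132 + 396096
1569132 = 3·396096 + 380844
396096 = 1·380844 + 15252
380844 = 24·15252 + 14796
15252 = 1·14796 + 456
14796 = 32·456 + 204
456 = 2·204 + 48
204 = 4·48 + 12
48 = 4·12 + 0
gcd(1569132, 5103492) = 12.
Working backward:
12 = 204 − 4·48
12 = −4·456 + 9·204
12 = 9·14796 − 292·456
12 = −292·15252 + 301·14796
12 = 301·380844 − 7516·15252
12 = −7516·396096 + 7817·380844
12 = 7817·1569132 − 30967·396096
12 = −30967·5103492 + 100718·1569132
So 12 = (-30967)·5103492 + (100718)·1569132.

12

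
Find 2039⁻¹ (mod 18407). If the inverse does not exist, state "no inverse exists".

Apply the Euclidean algorithm to 18407 and 2039:
18407 = 9×2039 + 56
2039 = 36×56 + 23
56 = 2×23 + 10
23 = 2×10 + 3
10 = 3×3 + 1
3 = 3×1 + 0
The gcd is 1. Working backward:
1 = 10 − 3·3
1 = −3·23 + 7·10
1 = 7·56 − 17·23
1 = −17·2039 + 619·56
1 = 619·18407 − 5588·2039
Thus 2039·(-5588) ≡ 1 (mod 18407); reducing, -5588 mod 18407 = 12819.

12819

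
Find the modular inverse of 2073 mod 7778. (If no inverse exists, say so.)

gcd(7778, 2073) by repeated division:
7778 = 3×2073 + 1559
2073 = 1×1559 + 514
1559 = 3×514 + 17
514 = 30×17 + 4
17 = 4×4 + 1
4 = 4×1 + 0
gcd = 1, so the inverse exists. Back-substitute:
1 = 17 − 4·4
1 = −4·514 + 121·17
1 = 121·1559 − 367·514
1 = −367·2073 + 488·1559
1 = 488·7778 − 1831·2073
Hence 2073⁻¹ ≡ -1831 ≡ 5947 (mod 7778).

5947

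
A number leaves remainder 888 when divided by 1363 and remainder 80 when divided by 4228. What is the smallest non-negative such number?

4253448

Write x = 888 + 1363·k. Then 1363·k ≡ 80 − 888 ≡ 3420 (mod 4228).
Need 1363⁻¹ mod 4228. Extended Euclid on (4228, 1363):
4228 = 3×1363 + 139
1363 = 9×139 + 112
139 = 1×112 + 27
112 = 4×27 + 4
27 = 6×4 + 3
4 = 1×3 + 1
3 = 3×1 + 0
Back-substitute:
1 = 4 − 3
1 = −27 + 7·4
1 = 7·112 − 29·27
1 = −29·139 + 36·112
1 = 36·1363 − 353·139
1 = −353·4228 + 1095·1363
1363⁻¹ ≡ 1095 (mod 4228), so k ≡ 1095·3420 ≡ 3120 (mod 4228).
x = 888 + 1363·3120 = 4253448.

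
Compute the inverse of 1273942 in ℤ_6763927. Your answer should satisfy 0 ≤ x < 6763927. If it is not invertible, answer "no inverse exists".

5086041

gcd(6763927, 1273942) by repeated division:
6763927 = 5*1273942 + 394217
1273942 = 3*394217 + 91291
394217 = 4*91291 + 29053
91291 = 3*29053 + 4132
29053 = 7*4132 + 129
4132 = 32*129 + 4
129 = 32*4 + 1
4 = 4*1 + 0
gcd = 1, so the inverse exists. Back-substitute:
1 = 129 − 32·4
1 = −32·4132 + 1025·129
1 = 1025·29053 − 7207·4132
1 = −7207·91291 + 22646·29053
1 = 22646·394217 − 97791·91291
1 = −97791·1273942 + 316019·394217
1 = 316019·6763927 − 1677886·1273942
Thus 1273942·(-1677886) ≡ 1 (mod 6763927); reducing, -1677886 mod 6763927 = 5086041.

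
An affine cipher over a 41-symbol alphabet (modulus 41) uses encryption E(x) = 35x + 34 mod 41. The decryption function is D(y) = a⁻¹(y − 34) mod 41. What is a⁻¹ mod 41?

34

gcd(41, 35) by repeated division:
41 = 1·35 + 6
35 = 5·6 + 5
6 = 1·5 + 1
5 = 5·1 + 0
Since gcd(35, 41) = 1, back-substitute to write 1 as a combination:
1 = 6 − 5
1 = −35 + 6·6
1 = 6·41 − 7·35
Hence 35⁻¹ ≡ -7 ≡ 34 (mod 41).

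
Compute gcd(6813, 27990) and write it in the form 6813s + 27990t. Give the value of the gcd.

Repeated division:
27990 = 4*6813 + 738
6813 = 9*738 + 171
738 = 4*171 + 54
171 = 3*54 + 9
54 = 6*9 + 0
gcd(6813, 27990) = 9.
Working backward:
9 = 171 − 3·54
9 = −3·738 + 13·171
9 = 13·6813 − 120·738
9 = −120·27990 + 493·6813
So 9 = (-120)·27990 + (493)·6813.

9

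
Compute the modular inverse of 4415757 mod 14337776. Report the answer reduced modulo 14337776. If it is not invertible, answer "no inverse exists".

gcd(14337776, 4415757) by repeated division:
14337776 = 3*4415757 + 1090505
4415757 = 4*1090505 + 53737
1090505 = 20*53737 + 15765
53737 = 3*15765 + 6442
15765 = 2*6442 + 2881
6442 = 2*2881 + 680
2881 = 4*680 + 161
680 = 4*161 + 36
161 = 4*36 + 17
36 = 2*17 + 2
17 = 8*2 + 1
2 = 2*1 + 0
Since gcd(4415757, 14337776) = 1, back-substitute to write 1 as a combination:
1 = 17 − 8·2
1 = −8·36 + 17·17
1 = 17·161 − 76·36
1 = −76·680 + 321·161
1 = 321·2881 − 1360·680
1 = −1360·6442 + 3041·2881
1 = 3041·15765 − 7442·6442
1 = −7442·53737 + 25367·15765
1 = 25367·1090505 − 514782·53737
1 = −514782·4415757 + 2084495·1090505
1 = 2084495·14337776 − 6768267·4415757
So 4415757·(-6768267) ≡ 1 (mod 14337776), and -6768267 ≡ 7569509 (mod 14337776).

7569509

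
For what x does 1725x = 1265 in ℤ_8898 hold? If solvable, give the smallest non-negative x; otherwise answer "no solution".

gcd(1725, 8898):
8898 = 5*1725 + 273
1725 = 6*273 + 87
273 = 3*87 + 12
87 = 7*12 + 3
12 = 4*3 + 0
gcd = 3, but 3 ∤ 1265, so the congruence has no solution.

no solution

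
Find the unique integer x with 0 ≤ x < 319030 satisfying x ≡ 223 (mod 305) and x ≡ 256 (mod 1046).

Write x = 223 + 305·k. Then 305·k ≡ 256 − 223 ≡ 33 (mod 1046).
Need 305⁻¹ mod 1046. Extended Euclid on (1046, 305):
1046 = 3·305 + 131
305 = 2·131 + 43
131 = 3·43 + 2
43 = 21·2 + 1
2 = 2·1 + 0
Back-substitute:
1 = 43 − 21·2
1 = −21·131 + 64·43
1 = 64·305 − 149·131
1 = −149·1046 + 511·305
305⁻¹ ≡ 511 (mod 1046), so k ≡ 511·33 ≡ 127 (mod 1046).
x = 223 + 305·127 = 38958.

38958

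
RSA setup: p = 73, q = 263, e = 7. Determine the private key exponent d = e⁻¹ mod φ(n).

2695

φ(n) = (p−1)(q−1) = 72·262 = 18864.
Need d with 7·d ≡ 1 (mod 18864). Apply the extended Euclidean algorithm:
18864 = 2694×7 + 6
7 = 1×6 + 1
6 = 6×1 + 0
Back-substitute:
1 = 7 − 6
1 = −18864 + 2695·7
So 7·2695 ≡ 1 (mod 18864), hence d = 2695.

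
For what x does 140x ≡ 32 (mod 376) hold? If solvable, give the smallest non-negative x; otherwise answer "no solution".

First find gcd(140, 376):
376 = 2*140 + 96
140 = 1*96 + 44
96 = 2*44 + 8
44 = 5*8 + 4
8 = 2*4 + 0
gcd = 4 and 4 | 32, so solutions exist. Divide through by 4: 35x ≡ 8 (mod 94).
Now find 35⁻¹ mod 94:
94 = 2*35 + 24
35 = 1*24 + 11
24 = 2*11 + 2
11 = 5*2 + 1
2 = 2*1 + 0
Back-substitute:
1 = 11 − 5·2
1 = −5·24 + 11·11
1 = 11·35 − 16·24
1 = −16·94 + 43·35
So 35⁻¹ ≡ 43 (mod 94).
Then x ≡ 43·8 ≡ 62 (mod 94); the smallest non-negative solution is x = 62.

62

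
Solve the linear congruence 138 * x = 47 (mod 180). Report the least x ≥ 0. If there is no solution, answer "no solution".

no solution

gcd(138, 180):
180 = 1*138 + 42
138 = 3*42 + 12
42 = 3*12 + 6
12 = 2*6 + 0
gcd = 6, but 6 ∤ 47, so the congruence has no solution.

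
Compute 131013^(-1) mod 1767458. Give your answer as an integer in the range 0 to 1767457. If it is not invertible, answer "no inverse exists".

Apply the Euclidean algorithm to 1767458 and 131013:
1767458 = 13×131013 + 64289
131013 = 2×64289 + 2435
64289 = 26×2435 + 979
2435 = 2×979 + 477
979 = 2×477 + 25
477 = 19×25 + 2
25 = 12×2 + 1
2 = 2×1 + 0
The gcd is 1. Working backward:
1 = 25 − 12·2
1 = −12·477 + 229·25
1 = 229·979 − 470·477
1 = −470·2435 + 1169·979
1 = 1169·64289 − 30864·2435
1 = −30864·131013 + 62897·64289
1 = 62897·1767458 − 848525·131013
So 131013·(-848525) ≡ 1 (mod 1767458), and -848525 ≡ 918933 (mod 1767458).

918933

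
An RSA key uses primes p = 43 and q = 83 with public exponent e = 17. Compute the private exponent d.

1013

φ(n) = (p−1)(q−1) = 42·82 = 3444.
Need d with 17·d ≡ 1 (mod 3444). Apply the extended Euclidean algorithm:
3444 = 202·17 + 10
17 = 1·10 + 7
10 = 1·7 + 3
7 = 2·3 + 1
3 = 3·1 + 0
Back-substitute:
1 = 7 − 2·3
1 = −2·10 + 3·7
1 = 3·17 − 5·10
1 = −5·3444 + 1013·17
So 17·1013 ≡ 1 (mod 3444), hence d = 1013.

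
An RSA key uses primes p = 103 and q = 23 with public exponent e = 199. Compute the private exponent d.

1387

φ(n) = (p−1)(q−1) = 102·22 = 2244.
Need d with 199·d ≡ 1 (mod 2244). Apply the extended Euclidean algorithm:
2244 = 11×199 + 55
199 = 3×55 + 34
55 = 1×34 + 21
34 = 1×21 + 13
21 = 1×13 + 8
13 = 1×8 + 5
8 = 1×5 + 3
5 = 1×3 + 2
3 = 1×2 + 1
2 = 2×1 + 0
Back-substitute:
1 = 3 − 2
1 = −5 + 2·3
1 = 2·8 − 3·5
1 = −3·13 + 5·8
1 = 5·21 − 8·13
1 = −8·34 + 13·21
1 = 13·55 − 21·34
1 = −21·199 + 76·55
1 = 76·2244 − 857·199
So 199·(-857) ≡ 1 (mod 2244), hence d ≡ -857 ≡ 1387 (mod 2244).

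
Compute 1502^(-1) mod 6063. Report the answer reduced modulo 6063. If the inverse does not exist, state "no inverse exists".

Run Euclid on (6063, 1502):
6063 = 4*1502 + 55
1502 = 27*55 + 17
55 = 3*17 + 4
17 = 4*4 + 1
4 = 4*1 + 0
Since gcd(1502, 6063) = 1, back-substitute to write 1 as a combination:
1 = 17 − 4·4
1 = −4·55 + 13·17
1 = 13·1502 − 355·55
1 = −355·6063 + 1433·1502
So 1502·1433 ≡ 1 (mod 6063).

1433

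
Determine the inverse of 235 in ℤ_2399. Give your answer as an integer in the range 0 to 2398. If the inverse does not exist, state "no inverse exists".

Extended Euclidean algorithm:
2399 = 10·235 + 49
235 = 4·49 + 39
49 = 1·39 + 10
39 = 3·10 + 9
10 = 1·9 + 1
9 = 9·1 + 0
Since gcd(235, 2399) = 1, back-substitute to write 1 as a combination:
1 = 10 − 9
1 = −39 + 4·10
1 = 4·49 − 5·39
1 = −5·235 + 24·49
1 = 24·2399 − 245·235
Hence 235⁻¹ ≡ -245 ≡ 2154 (mod 2399).

2154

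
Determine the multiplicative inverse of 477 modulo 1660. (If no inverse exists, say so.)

Run Euclid on (1660, 477):
1660 = 3·477 + 229
477 = 2·229 + 19
229 = 12·19 + 1
19 = 19·1 + 0
gcd = 1, so the inverse exists. Back-substitute:
1 = 229 − 12·19
1 = −12·477 + 25·229
1 = 25·1660 − 87·477
So 477·(-87) ≡ 1 (mod 1660), and -87 ≡ 1573 (mod 1660).

1573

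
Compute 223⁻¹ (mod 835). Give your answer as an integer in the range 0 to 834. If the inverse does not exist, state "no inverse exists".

337

Extended Euclidean algorithm:
835 = 3*223 + 166
223 = 1*166 + 57
166 = 2*57 + 52
57 = 1*52 + 5
52 = 10*5 + 2
5 = 2*2 + 1
2 = 2*1 + 0
The gcd is 1. Working backward:
1 = 5 − 2·2
1 = −2·52 + 21·5
1 = 21·57 − 23·52
1 = −23·166 + 67·57
1 = 67·223 − 90·166
1 = −90·835 + 337·223
So 223·337 ≡ 1 (mod 835).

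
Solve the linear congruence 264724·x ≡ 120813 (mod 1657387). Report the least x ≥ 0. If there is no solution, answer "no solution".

1304885

First find gcd(264724, 1657387):
1657387 = 6·264724 + 69043
264724 = 3·69043 + 57595
69043 = 1·57595 + 11448
57595 = 5·11448 + 355
11448 = 32·355 + 88
355 = 4·88 + 3
88 = 29·3 + 1
3 = 3·1 + 0
gcd = 1, so a unique solution mod 1657387 exists.
Back-substitute for the Bézout coefficients:
1 = 88 − 29·3
1 = −29·355 + 117·88
1 = 117·11448 − 3773·355
1 = −3773·57595 + 18982·11448
1 = 18982·69043 − 22755·57595
1 = −22755·264724 + 87247·69043
1 = 87247·1657387 − 546237·264724
So 264724·(-546237) ≡ 1 (mod 1657387), giving 264724⁻¹ ≡ 1111150.
x ≡ 264724⁻¹·120813 ≡ 1111150·120813 ≡ 1304885 (mod 1657387).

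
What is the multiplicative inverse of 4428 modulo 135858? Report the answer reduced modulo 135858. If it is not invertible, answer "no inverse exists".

Euclidean algorithm on 135858, 4428:
135858 = 30·4428 + 3018
4428 = 1·3018 + 1410
3018 = 2·1410 + 198
1410 = 7·198 + 24
198 = 8·24 + 6
24 = 4·6 + 0
Since gcd = 6 > 1, 4428 is not a unit mod 135858.

no inverse exists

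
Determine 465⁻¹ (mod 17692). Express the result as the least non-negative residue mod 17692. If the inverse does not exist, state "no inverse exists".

gcd(17692, 465) by repeated division:
17692 = 38·465 + 22
465 = 21·22 + 3
22 = 7·3 + 1
3 = 3·1 + 0
gcd = 1, so the inverse exists. Back-substitute:
1 = 22 − 7·3
1 = −7·465 + 148·22
1 = 148·17692 − 5631·465
So 465·(-5631) ≡ 1 (mod 17692), and -5631 ≡ 12061 (mod 17692).

12061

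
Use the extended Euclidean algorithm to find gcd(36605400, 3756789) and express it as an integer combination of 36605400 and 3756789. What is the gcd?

3

Euclidean algorithm:
36605400 = 9×3756789 + 2794299
3756789 = 1×2794299 + 962490
2794299 = 2×962490 + 869319
962490 = 1×869319 + 93171
869319 = 9×93171 + 30780
93171 = 3×30780 + 831
30780 = 37×831 + 33
831 = 25×33 + 6
33 = 5×6 + 3
6 = 2×3 + 0
gcd(36605400, 3756789) = 3.
Back-substituting:
3 = 33 − 5·6
3 = −5·831 + 126·33
3 = 126·30780 − 4667·831
3 = −4667·93171 + 14127·30780
3 = 14127·869319 − 131810·93171
3 = −131810·962490 + 145937·869319
3 = 145937·2794299 − 423684·962490
3 = −423684·3756789 + 569621·2794299
3 = 569621·36605400 − 5550273·3756789
So 3 = (569621)·36605400 + (-5550273)·3756789.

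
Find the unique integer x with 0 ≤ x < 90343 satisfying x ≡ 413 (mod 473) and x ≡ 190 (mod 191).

Write x = 413 + 473·k. Then 473·k ≡ 190 − 413 ≡ 159 (mod 191).
Need 473⁻¹ mod 191. Extended Euclid on (191, 91):
191 = 2×91 + 9
91 = 10×9 + 1
9 = 9×1 + 0
Back-substitute:
1 = 91 − 10·9
1 = −10·191 + 21·91
473⁻¹ ≡ 21 (mod 191), so k ≡ 21·159 ≡ 92 (mod 191).
x = 413 + 473·92 = 43929.

43929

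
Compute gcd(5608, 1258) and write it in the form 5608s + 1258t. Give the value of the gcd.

2

Euclidean algorithm:
5608 = 4×1258 + 576
1258 = 2×576 + 106
576 = 5×106 + 46
106 = 2×46 + 14
46 = 3×14 + 4
14 = 3×4 + 2
4 = 2×2 + 0
gcd(5608, 1258) = 2.
Back-substituting:
2 = 14 − 3·4
2 = −3·46 + 10·14
2 = 10·106 − 23·46
2 = −23·576 + 125·106
2 = 125·1258 − 273·576
2 = −273·5608 + 1217·1258
So 2 = (-273)·5608 + (1217)·1258.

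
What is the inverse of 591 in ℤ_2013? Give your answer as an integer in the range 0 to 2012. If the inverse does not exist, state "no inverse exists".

Compute gcd(591, 2013):
2013 = 3×591 + 240
591 = 2×240 + 111
240 = 2×111 + 18
111 = 6×18 + 3
18 = 6×3 + 0
The gcd is 3, not 1, hence no inverse exists.

no inverse exists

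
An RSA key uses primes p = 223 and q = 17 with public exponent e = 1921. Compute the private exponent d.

1825

φ(n) = (p−1)(q−1) = 222·16 = 3552.
Need d with 1921·d ≡ 1 (mod 3552). Apply the extended Euclidean algorithm:
3552 = 1*1921 + 1631
1921 = 1*1631 + 290
1631 = 5*290 + 181
290 = 1*181 + 109
181 = 1*109 + 72
109 = 1*72 + 37
72 = 1*37 + 35
37 = 1*35 + 2
35 = 17*2 + 1
2 = 2*1 + 0
Back-substitute:
1 = 35 − 17·2
1 = −17·37 + 18·35
1 = 18·72 − 35·37
1 = −35·109 + 53·72
1 = 53·181 − 88·109
1 = −88·290 + 141·181
1 = 141·1631 − 793·290
1 = −793·1921 + 934·1631
1 = 934·3552 − 1727·1921
So 1921·(-1727) ≡ 1 (mod 3552), hence d ≡ -1727 ≡ 1825 (mod 3552).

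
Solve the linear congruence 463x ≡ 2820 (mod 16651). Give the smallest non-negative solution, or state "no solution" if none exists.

First find gcd(463, 16651):
16651 = 35·463 + 446
463 = 1·446 + 17
446 = 26·17 + 4
17 = 4·4 + 1
4 = 4·1 + 0
gcd = 1, so a unique solution mod 16651 exists.
Back-substitute for the Bézout coefficients:
1 = 17 − 4·4
1 = −4·446 + 105·17
1 = 105·463 − 109·446
1 = −109·16651 + 3920·463
So 463·(3920) ≡ 1 (mod 16651), giving 463⁻¹ ≡ 3920.
x ≡ 463⁻¹·2820 ≡ 3920·2820 ≡ 14787 (mod 16651).

14787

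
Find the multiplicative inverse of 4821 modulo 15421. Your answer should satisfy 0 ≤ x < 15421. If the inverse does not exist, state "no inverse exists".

Apply the Euclidean algorithm to 15421 and 4821:
15421 = 3*4821 + 958
4821 = 5*958 + 31
958 = 30*31 + 28
31 = 1*28 + 3
28 = 9*3 + 1
3 = 3*1 + 0
The gcd is 1. Working backward:
1 = 28 − 9·3
1 = −9·31 + 10·28
1 = 10·958 − 309·31
1 = −309·4821 + 1555·958
1 = 1555·15421 − 4974·4821
So 4821·(-4974) ≡ 1 (mod 15421), and -4974 ≡ 10447 (mod 15421).

10447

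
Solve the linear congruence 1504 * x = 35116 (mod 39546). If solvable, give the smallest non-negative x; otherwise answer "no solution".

First find gcd(1504, 39546):
39546 = 26×1504 + 442
1504 = 3×442 + 178
442 = 2×178 + 86
178 = 2×86 + 6
86 = 14×6 + 2
6 = 3×2 + 0
gcd = 2 and 2 | 35116, so solutions exist. Divide through by 2: 752x ≡ 17558 (mod 19773).
Now find 752⁻¹ mod 19773:
19773 = 26×752 + 221
752 = 3×221 + 89
221 = 2×89 + 43
89 = 2×43 + 3
43 = 14×3 + 1
3 = 3×1 + 0
Back-substitute:
1 = 43 − 14·3
1 = −14·89 + 29·43
1 = 29·221 − 72·89
1 = −72·752 + 245·221
1 = 245·19773 − 6442·752
So 752·(-6442) ≡ 1 (mod 19773), i.e. 752⁻¹ ≡ 13331.
Then x ≡ 13331·17558 ≡ 12697 (mod 19773); the smallest non-negative solution is x = 12697.

12697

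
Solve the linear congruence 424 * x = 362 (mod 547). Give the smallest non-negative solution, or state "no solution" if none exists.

86

First find gcd(424, 547):
547 = 1*424 + 123
424 = 3*123 + 55
123 = 2*55 + 13
55 = 4*13 + 3
13 = 4*3 + 1
3 = 3*1 + 0
gcd = 1, so a unique solution mod 547 exists.
Back-substitute for the Bézout coefficients:
1 = 13 − 4·3
1 = −4·55 + 17·13
1 = 17·123 − 38·55
1 = −38·424 + 131·123
1 = 131·547 − 169·424
So 424·(-169) ≡ 1 (mod 547), giving 424⁻¹ ≡ 378.
x ≡ 424⁻¹·362 ≡ 378·362 ≡ 86 (mod 547).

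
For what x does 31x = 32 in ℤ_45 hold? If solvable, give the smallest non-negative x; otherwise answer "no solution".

First find gcd(31, 45):
45 = 1×31 + 14
31 = 2×14 + 3
14 = 4×3 + 2
3 = 1×2 + 1
2 = 2×1 + 0
gcd = 1, so a unique solution mod 45 exists.
Back-substitute for the Bézout coefficients:
1 = 3 − 2
1 = −14 + 5·3
1 = 5·31 − 11·14
1 = −11·45 + 16·31
So 31·(16) ≡ 1 (mod 45), giving 31⁻¹ ≡ 16.
x ≡ 31⁻¹·32 ≡ 16·32 ≡ 17 (mod 45).

17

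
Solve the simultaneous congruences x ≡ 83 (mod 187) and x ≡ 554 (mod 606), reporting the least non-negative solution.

Write x = 83 + 187·k. Then 187·k ≡ 554 − 83 ≡ 471 (mod 606).
Need 187⁻¹ mod 606. Extended Euclid on (606, 187):
606 = 3*187 + 45
187 = 4*45 + 7
45 = 6*7 + 3
7 = 2*3 + 1
3 = 3*1 + 0
Back-substitute:
1 = 7 − 2·3
1 = −2·45 + 13·7
1 = 13·187 − 54·45
1 = −54·606 + 175·187
187⁻¹ ≡ 175 (mod 606), so k ≡ 175·471 ≡ 9 (mod 606).
x = 83 + 187·9 = 1766.

1766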